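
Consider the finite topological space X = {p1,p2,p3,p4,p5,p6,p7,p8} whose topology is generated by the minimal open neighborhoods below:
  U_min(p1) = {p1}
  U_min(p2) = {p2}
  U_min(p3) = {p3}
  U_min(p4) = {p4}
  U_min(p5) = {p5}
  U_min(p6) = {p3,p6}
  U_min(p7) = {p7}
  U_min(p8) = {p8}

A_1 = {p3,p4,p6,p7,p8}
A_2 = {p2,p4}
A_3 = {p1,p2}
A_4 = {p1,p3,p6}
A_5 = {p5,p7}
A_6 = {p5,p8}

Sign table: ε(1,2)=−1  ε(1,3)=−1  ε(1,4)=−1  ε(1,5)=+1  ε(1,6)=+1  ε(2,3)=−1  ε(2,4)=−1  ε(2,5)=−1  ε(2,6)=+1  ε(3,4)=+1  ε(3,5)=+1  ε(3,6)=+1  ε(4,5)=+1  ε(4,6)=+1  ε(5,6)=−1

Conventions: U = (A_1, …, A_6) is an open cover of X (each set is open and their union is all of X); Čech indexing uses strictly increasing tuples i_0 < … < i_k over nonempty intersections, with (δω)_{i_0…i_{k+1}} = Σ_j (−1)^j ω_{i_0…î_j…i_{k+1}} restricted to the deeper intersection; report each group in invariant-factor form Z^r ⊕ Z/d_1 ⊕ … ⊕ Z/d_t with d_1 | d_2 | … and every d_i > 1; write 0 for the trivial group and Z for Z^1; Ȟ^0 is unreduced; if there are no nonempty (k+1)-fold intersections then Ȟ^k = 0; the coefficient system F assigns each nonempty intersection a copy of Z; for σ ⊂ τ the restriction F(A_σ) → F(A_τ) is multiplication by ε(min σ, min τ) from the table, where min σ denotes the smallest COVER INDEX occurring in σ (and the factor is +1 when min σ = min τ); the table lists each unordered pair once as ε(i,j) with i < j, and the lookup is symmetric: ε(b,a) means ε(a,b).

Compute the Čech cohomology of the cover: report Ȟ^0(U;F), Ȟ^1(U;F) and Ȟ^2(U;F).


Ȟ^0(U;F) ≅ 0,  Ȟ^1(U;F) ≅ Z ⊕ Z/2,  Ȟ^2(U;F) ≅ 0

nerve of the cover:
  A12={p4} A14={p3,p6} A15={p7} A16={p8} A23={p2} A34={p1} A56={p5}
C dims 6,7; δ0: rk 6, SNF 1^5·2
Ȟ^0 = (6 − 6) − 0 = 0, so Ȟ^0 ≅ 0
Ȟ^1 = (7 − 0) − 6 = 1 plus torsion [2], so Ȟ^1 ≅ Z ⊕ Z/2
Ȟ^2 = (0 − 0) − 0 = 0, so Ȟ^2 ≅ 0


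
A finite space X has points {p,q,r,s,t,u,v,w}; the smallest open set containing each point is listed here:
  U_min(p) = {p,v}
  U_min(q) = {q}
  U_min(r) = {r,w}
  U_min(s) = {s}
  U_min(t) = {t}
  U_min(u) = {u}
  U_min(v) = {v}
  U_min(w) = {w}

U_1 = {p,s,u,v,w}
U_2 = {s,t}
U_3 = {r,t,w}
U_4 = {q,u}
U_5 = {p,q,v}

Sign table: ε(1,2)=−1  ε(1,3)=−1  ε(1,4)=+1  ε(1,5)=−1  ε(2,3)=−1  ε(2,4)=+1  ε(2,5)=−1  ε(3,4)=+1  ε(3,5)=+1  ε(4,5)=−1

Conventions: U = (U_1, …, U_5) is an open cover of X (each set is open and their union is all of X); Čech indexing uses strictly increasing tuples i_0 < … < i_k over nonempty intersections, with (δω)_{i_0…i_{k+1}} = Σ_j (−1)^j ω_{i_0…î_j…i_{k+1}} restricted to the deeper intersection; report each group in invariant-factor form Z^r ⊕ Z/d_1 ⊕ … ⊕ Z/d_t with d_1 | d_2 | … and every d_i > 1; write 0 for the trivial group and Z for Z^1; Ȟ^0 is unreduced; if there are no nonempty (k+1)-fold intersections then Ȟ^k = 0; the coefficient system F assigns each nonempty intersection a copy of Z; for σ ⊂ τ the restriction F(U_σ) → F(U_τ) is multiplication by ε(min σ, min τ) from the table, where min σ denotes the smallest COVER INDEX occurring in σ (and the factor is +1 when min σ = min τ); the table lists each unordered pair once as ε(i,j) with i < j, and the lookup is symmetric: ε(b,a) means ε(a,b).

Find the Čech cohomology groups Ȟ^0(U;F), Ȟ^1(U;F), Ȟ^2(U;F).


Ȟ^0 ≅ 0, Ȟ^1 ≅ Z ⊕ Z/2, Ȟ^2 ≅ 0

nonempty overlaps:
  U12={s} U13={w} U14={u} U15={p,v} U23={t} U45={q}
C dims 5,6; δ0: rk 5, SNF 1^4·2
degree 0: 5−5−0 = 0 → Ȟ^0 ≅ 0
degree 1: 6−0−5 = 1 plus torsion [2] → Ȟ^1 ≅ Z ⊕ Z/2
degree 2: 0−0−0 = 0 → Ȟ^2 ≅ 0


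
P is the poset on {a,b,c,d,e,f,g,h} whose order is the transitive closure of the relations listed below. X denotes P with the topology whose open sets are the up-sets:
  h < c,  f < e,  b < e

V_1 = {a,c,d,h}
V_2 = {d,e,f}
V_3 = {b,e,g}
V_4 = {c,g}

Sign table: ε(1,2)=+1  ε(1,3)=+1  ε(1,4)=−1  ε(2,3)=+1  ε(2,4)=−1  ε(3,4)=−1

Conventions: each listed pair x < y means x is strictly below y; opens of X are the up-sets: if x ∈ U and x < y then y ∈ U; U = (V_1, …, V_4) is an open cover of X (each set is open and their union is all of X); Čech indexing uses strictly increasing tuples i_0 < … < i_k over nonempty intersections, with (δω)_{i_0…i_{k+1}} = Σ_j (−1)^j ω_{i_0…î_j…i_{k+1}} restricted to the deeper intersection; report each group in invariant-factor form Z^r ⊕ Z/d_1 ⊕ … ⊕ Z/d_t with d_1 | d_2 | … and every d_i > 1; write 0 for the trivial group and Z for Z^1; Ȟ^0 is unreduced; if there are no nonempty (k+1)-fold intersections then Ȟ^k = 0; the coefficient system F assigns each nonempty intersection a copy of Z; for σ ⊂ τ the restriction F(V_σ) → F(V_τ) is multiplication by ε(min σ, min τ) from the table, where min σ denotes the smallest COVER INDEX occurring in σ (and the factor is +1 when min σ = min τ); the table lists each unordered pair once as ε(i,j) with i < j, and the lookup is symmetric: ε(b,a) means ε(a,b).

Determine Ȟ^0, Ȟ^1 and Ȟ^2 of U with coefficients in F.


Ȟ^0 ≅ Z, Ȟ^1 ≅ Z, Ȟ^2 ≅ 0

nerve simplices:
  V12={d} V14={c} V23={e} V34={g}
C dims 4,4; δ0: rk 3, SNF 1^3
degree 0: 4−3−0 = 1 → Ȟ^0 ≅ Z
degree 1: 4−0−3 = 1 → Ȟ^1 ≅ Z
degree 2: 0−0−0 = 0 → Ȟ^2 ≅ 0


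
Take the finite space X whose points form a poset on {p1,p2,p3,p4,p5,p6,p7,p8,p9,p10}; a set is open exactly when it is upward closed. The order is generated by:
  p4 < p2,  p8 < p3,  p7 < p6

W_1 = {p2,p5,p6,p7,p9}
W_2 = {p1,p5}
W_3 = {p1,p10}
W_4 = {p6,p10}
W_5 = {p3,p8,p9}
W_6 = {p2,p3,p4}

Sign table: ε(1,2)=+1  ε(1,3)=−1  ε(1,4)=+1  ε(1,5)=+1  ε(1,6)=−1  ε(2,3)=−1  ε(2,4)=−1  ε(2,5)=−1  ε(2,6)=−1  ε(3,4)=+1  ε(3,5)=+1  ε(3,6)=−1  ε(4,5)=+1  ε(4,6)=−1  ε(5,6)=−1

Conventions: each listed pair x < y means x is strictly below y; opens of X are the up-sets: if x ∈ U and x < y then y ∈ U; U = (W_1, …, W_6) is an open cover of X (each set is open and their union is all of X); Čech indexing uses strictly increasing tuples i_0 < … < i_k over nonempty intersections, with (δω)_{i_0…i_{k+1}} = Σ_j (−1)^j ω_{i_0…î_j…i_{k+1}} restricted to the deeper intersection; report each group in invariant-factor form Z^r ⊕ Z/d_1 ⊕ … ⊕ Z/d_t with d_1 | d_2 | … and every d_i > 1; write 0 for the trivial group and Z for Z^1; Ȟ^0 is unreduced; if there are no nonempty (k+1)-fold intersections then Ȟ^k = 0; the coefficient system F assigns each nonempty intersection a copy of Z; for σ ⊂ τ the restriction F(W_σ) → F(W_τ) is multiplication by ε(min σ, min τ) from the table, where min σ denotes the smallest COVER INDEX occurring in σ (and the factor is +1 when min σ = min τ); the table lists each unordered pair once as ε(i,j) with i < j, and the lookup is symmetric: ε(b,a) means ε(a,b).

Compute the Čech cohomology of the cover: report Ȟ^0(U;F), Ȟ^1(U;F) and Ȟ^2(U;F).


Ȟ^0 ≅ 0, Ȟ^1 ≅ Z ⊕ Z/2 and Ȟ^2 ≅ 0

nerve of the cover:
  W12={p5} W14={p6} W15={p9} W16={p2} W23={p1} W34={p10} W56={p3}
C dims 6,7; δ0: rk 6, SNF 1^5·2
Ȟ^0 = (6 − 6) − 0 = 0, so Ȟ^0 ≅ 0
Ȟ^1 = (7 − 0) − 6 = 1 plus torsion [2], so Ȟ^1 ≅ Z ⊕ Z/2
Ȟ^2 = (0 − 0) − 0 = 0, so Ȟ^2 ≅ 0


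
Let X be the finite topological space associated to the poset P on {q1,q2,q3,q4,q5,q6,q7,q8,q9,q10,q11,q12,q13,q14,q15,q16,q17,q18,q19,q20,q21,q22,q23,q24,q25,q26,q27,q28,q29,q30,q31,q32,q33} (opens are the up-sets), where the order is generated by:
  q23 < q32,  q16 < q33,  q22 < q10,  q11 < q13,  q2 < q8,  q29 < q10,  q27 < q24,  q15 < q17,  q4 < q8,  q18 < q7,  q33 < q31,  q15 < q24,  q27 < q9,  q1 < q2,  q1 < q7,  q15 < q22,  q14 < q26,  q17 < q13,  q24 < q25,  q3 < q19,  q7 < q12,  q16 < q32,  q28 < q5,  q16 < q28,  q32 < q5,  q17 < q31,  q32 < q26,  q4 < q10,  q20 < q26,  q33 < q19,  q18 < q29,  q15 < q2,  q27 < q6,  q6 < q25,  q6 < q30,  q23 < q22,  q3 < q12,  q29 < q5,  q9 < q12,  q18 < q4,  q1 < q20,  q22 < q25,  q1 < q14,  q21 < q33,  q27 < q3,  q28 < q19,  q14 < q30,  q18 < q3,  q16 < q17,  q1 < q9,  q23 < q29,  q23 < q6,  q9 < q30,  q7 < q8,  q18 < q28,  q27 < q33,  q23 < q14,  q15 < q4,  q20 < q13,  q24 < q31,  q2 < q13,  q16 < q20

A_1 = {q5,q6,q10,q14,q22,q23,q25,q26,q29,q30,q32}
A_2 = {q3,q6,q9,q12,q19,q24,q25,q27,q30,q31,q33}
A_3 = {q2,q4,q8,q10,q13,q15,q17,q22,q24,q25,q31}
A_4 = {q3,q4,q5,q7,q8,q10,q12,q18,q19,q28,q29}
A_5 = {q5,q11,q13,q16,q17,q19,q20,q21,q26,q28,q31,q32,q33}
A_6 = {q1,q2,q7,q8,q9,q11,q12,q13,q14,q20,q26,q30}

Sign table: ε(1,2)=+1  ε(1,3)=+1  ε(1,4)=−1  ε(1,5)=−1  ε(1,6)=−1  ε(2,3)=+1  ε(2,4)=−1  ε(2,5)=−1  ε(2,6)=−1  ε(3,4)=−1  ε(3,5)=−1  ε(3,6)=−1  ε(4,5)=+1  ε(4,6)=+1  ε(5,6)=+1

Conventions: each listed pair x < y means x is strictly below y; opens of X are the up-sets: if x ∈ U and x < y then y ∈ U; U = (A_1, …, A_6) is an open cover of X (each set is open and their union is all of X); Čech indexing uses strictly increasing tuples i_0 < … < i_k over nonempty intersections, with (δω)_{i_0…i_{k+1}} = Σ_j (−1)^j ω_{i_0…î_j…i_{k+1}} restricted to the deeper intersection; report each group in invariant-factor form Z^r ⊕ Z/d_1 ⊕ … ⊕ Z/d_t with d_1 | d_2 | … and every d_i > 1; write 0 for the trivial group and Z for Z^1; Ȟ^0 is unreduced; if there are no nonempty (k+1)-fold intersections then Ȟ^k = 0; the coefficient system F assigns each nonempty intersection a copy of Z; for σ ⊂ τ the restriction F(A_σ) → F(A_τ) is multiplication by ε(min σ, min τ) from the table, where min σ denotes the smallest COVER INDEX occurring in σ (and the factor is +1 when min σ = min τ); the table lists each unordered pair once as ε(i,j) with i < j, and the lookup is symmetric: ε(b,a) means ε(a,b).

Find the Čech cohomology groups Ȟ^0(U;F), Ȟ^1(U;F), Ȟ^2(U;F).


nonempty overlaps:
  A12={q6,q25,q30} A13={q10,q22,q25} A14={q5,q10,q29} A15={q5,q26,q32} A16={q14,q26,q30} A23={q24,q25,q31} A24={q3,q12,q19} A25={q19,q31,q33} A26={q9,q12,q30} A34={q4,q8,q10} A35={q13,q17,q31} A36={q2,q8,q13} A45={q5,q19,q28} A46={q7,q8,q12} A56={q11,q13,q20,q26}
  A123={q25} A126={q30} A134={q10} A145={q5} A156={q26} A235={q31} A245={q19} A246={q12} A346={q8} A356={q13}
C dims 6,15,10; δ0: rk 5, SNF 1^5; δ1: rk 10, SNF 1^9·2
degree 0: 6−5−0 = 1 → Ȟ^0 ≅ Z
degree 1: 15−10−5 = 0 → Ȟ^1 ≅ 0
degree 2: 10−0−10 = 0 plus torsion [2] → Ȟ^2 ≅ Z/2

Ȟ^0 = Z; Ȟ^1 = 0; Ȟ^2 = Z/2


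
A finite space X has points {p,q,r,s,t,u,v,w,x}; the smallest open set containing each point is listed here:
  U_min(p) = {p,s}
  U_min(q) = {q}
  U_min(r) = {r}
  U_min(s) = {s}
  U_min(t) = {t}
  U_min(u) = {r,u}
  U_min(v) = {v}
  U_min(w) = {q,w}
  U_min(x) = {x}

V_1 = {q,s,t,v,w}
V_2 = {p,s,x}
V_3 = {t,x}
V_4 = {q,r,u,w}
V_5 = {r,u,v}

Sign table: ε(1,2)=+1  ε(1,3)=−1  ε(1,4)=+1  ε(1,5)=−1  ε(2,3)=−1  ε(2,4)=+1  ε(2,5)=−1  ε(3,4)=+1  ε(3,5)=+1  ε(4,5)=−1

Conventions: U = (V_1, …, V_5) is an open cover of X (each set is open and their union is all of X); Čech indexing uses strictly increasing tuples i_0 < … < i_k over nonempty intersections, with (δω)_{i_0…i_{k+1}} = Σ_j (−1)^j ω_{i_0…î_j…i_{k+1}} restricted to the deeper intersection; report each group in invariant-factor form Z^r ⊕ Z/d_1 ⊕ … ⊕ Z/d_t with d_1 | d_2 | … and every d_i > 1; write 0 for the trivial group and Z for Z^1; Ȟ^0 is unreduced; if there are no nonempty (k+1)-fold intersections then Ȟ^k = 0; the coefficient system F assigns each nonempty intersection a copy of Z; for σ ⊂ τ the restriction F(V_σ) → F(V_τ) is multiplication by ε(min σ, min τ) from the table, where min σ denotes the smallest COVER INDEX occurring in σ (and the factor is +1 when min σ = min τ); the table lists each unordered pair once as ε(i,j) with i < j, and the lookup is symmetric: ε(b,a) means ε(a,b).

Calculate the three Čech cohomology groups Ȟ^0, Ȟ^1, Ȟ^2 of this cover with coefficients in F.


Ȟ^0 = Z; Ȟ^1 = Z^2; Ȟ^2 = 0

nonempty overlaps:
  V12={s} V13={t} V14={q,w} V15={v} V23={x} V45={r,u}
C dims 5,6; δ0: rk 4, SNF 1^4
degree 0: 5−4−0 = 1 → Ȟ^0 ≅ Z
degree 1: 6−0−4 = 2 → Ȟ^1 ≅ Z^2
degree 2: 0−0−0 = 0 → Ȟ^2 ≅ 0


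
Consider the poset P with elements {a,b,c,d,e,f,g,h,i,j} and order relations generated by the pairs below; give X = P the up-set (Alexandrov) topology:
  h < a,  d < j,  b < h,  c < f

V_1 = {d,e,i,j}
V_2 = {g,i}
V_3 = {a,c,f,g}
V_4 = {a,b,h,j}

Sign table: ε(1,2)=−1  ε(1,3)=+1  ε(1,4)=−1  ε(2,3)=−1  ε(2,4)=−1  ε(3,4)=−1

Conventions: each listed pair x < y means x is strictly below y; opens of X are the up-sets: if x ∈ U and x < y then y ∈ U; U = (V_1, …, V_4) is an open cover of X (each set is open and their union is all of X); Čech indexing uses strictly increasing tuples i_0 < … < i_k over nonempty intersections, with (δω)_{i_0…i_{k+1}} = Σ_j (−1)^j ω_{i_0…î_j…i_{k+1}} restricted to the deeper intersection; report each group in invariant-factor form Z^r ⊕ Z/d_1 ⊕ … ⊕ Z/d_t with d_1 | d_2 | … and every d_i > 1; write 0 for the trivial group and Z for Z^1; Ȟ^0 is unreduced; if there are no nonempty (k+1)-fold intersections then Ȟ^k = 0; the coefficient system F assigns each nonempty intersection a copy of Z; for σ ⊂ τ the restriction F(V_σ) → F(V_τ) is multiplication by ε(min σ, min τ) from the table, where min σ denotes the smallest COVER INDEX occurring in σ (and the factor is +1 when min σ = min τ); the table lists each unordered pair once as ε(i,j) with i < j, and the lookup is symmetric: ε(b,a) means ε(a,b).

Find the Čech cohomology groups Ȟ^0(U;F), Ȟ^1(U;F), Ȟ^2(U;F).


Ȟ^0(U;F) ≅ Z, Ȟ^1(U;F) ≅ Z, Ȟ^2(U;F) ≅ 0

intersection data:
  V12={i} V14={j} V23={g} V34={a}
C dims 4,4; δ0: rk 3, SNF 1^3
Ȟ^0 = (4 − 3) − 0 = 1, so Ȟ^0 ≅ Z
Ȟ^1 = (4 − 0) − 3 = 1, so Ȟ^1 ≅ Z
Ȟ^2 = (0 − 0) − 0 = 0, so Ȟ^2 ≅ 0


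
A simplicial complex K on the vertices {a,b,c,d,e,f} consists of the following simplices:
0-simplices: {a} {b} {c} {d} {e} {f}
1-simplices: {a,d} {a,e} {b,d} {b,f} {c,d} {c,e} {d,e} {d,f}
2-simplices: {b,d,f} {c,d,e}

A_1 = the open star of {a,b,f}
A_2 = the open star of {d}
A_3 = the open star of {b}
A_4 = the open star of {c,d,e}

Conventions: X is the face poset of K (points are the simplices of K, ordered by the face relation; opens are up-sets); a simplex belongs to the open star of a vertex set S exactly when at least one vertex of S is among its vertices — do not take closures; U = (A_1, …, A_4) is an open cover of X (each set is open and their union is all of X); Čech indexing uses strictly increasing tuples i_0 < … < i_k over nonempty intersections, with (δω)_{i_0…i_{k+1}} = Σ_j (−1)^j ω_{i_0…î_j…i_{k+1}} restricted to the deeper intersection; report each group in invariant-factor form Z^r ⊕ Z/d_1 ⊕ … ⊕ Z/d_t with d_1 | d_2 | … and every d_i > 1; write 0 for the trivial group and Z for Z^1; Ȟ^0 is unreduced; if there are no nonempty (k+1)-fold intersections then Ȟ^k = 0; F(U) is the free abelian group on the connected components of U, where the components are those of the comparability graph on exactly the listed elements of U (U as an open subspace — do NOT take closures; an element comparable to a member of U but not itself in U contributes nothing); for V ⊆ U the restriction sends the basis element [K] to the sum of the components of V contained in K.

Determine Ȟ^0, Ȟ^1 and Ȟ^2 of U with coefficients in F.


nonempty overlaps:
  A1={{a},{b},{f},{a,d},{a,e},{b,d},{b,f},{d,f},{b,d,f}} A2={{d},{a,d},{b,d},{c,d},{d,e},{d,f},{b,d,f},{c,d,e}} A3={{b},{b,d},{b,f},{b,d,f}} A4={{c},{d},{e},{a,d},{a,e},{b,d},{c,d},{c,e},{d,e},{d,f},{b,d,f},{c,d,e}}
  A12={{a,d},{b,d},{d,f},{b,d,f}} A13={{b},{b,d},{b,f},{b,d,f}} A14={{a,d},{a,e},{b,d},{d,f},{b,d,f}} A23={{b,d},{b,d,f}} A24={{d},{a,d},{b,d},{c,d},{d,e},{d,f},{b,d,f},{c,d,e}} A34={{b,d},{b,d,f}}
  A123={{b,d},{b,d,f}} A124={{a,d},{b,d},{d,f},{b,d,f}} A134={{b,d},{b,d,f}} A234={{b,d},{b,d,f}}
  A1234={{b,d},{b,d,f}}
components per intersection:
  A1: {{a},{a,d},{a,e}} {{b},{f},{b,d},{b,f},{d,f},{b,d,f}}
  A2: {{d},{a,d},{b,d},{c,d},{d,e},{d,f},{b,d,f},{c,d,e}}
  A3: {{b},{b,d},{b,f},{b,d,f}}
  A4: {{c},{d},{e},{a,d},{a,e},{b,d},{c,d},{c,e},{d,e},{d,f},{b,d,f},{c,d,e}}
  A12: {{a,d}} {{b,d},{d,f},{b,d,f}}
  A13: {{b},{b,d},{b,f},{b,d,f}}
  A14: {{a,d}} {{a,e}} {{b,d},{d,f},{b,d,f}}
  A23: {{b,d},{b,d,f}}
  A24: {{d},{a,d},{b,d},{c,d},{d,e},{d,f},{b,d,f},{c,d,e}}
  A34: {{b,d},{b,d,f}}
  A123: {{b,d},{b,d,f}}
  A124: {{a,d}} {{b,d},{d,f},{b,d,f}}
  A134: {{b,d},{b,d,f}}
  A234: {{b,d},{b,d,f}}
  A1234: {{b,d},{b,d,f}}
C dims 5,9,5,1; δ0: rk 4, SNF 1^4; δ1: rk 4, SNF 1^4; δ2: rk 1, SNF 1^1
degree 0: 5−4−0 = 1 → Ȟ^0 ≅ Z
degree 1: 9−4−4 = 1 → Ȟ^1 ≅ Z
degree 2: 5−1−4 = 0 → Ȟ^2 ≅ 0

Ȟ^0 ≅ Z, Ȟ^1 ≅ Z and Ȟ^2 ≅ 0


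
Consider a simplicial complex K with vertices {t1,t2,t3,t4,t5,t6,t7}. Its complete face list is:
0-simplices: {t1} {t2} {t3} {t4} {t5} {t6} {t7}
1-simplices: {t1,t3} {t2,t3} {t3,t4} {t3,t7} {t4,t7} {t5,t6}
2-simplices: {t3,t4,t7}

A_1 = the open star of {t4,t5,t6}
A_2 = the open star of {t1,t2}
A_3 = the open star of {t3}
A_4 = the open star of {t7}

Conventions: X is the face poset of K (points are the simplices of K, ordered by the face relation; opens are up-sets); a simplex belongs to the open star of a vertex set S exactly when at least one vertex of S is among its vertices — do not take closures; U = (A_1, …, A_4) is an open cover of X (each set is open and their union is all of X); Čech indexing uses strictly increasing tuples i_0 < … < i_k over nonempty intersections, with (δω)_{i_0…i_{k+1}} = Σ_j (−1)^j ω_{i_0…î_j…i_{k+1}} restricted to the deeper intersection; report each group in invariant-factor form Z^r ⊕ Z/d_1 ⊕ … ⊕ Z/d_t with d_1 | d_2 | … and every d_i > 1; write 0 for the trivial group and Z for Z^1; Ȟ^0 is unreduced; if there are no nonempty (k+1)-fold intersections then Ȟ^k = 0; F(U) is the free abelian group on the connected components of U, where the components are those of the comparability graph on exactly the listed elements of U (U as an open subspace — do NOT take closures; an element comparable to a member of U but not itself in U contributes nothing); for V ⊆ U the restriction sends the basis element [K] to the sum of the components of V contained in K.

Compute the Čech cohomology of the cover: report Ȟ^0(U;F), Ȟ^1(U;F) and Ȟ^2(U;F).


nonempty overlaps:
  A1={{t4},{t5},{t6},{t3,t4},{t4,t7},{t5,t6},{t3,t4,t7}} A2={{t1},{t2},{t1,t3},{t2,t3}} A3={{t3},{t1,t3},{t2,t3},{t3,t4},{t3,t7},{t3,t4,t7}} A4={{t7},{t3,t7},{t4,t7},{t3,t4,t7}}
  A13={{t3,t4},{t3,t4,t7}} A14={{t4,t7},{t3,t4,t7}} A23={{t1,t3},{t2,t3}} A34={{t3,t7},{t3,t4,t7}}
  A134={{t3,t4,t7}}
components per intersection:
  A1: {{t4},{t3,t4},{t4,t7},{t3,t4,t7}} {{t5},{t6},{t5,t6}}
  A2: {{t1},{t1,t3}} {{t2},{t2,t3}}
  A3: {{t3},{t1,t3},{t2,t3},{t3,t4},{t3,t7},{t3,t4,t7}}
  A4: {{t7},{t3,t7},{t4,t7},{t3,t4,t7}}
  A13: {{t3,t4},{t3,t4,t7}}
  A14: {{t4,t7},{t3,t4,t7}}
  A23: {{t1,t3}} {{t2,t3}}
  A34: {{t3,t7},{t3,t4,t7}}
  A134: {{t3,t4,t7}}
C dims 6,5,1; δ0: rk 4, SNF 1^4; δ1: rk 1, SNF 1^1
degree 0: 6−4−0 = 2 → Ȟ^0 ≅ Z^2
degree 1: 5−1−4 = 0 → Ȟ^1 ≅ 0
degree 2: 1−0−1 = 0 → Ȟ^2 ≅ 0

Ȟ^0(U;F) ≅ Z^2, Ȟ^1(U;F) ≅ 0 and Ȟ^2(U;F) ≅ 0


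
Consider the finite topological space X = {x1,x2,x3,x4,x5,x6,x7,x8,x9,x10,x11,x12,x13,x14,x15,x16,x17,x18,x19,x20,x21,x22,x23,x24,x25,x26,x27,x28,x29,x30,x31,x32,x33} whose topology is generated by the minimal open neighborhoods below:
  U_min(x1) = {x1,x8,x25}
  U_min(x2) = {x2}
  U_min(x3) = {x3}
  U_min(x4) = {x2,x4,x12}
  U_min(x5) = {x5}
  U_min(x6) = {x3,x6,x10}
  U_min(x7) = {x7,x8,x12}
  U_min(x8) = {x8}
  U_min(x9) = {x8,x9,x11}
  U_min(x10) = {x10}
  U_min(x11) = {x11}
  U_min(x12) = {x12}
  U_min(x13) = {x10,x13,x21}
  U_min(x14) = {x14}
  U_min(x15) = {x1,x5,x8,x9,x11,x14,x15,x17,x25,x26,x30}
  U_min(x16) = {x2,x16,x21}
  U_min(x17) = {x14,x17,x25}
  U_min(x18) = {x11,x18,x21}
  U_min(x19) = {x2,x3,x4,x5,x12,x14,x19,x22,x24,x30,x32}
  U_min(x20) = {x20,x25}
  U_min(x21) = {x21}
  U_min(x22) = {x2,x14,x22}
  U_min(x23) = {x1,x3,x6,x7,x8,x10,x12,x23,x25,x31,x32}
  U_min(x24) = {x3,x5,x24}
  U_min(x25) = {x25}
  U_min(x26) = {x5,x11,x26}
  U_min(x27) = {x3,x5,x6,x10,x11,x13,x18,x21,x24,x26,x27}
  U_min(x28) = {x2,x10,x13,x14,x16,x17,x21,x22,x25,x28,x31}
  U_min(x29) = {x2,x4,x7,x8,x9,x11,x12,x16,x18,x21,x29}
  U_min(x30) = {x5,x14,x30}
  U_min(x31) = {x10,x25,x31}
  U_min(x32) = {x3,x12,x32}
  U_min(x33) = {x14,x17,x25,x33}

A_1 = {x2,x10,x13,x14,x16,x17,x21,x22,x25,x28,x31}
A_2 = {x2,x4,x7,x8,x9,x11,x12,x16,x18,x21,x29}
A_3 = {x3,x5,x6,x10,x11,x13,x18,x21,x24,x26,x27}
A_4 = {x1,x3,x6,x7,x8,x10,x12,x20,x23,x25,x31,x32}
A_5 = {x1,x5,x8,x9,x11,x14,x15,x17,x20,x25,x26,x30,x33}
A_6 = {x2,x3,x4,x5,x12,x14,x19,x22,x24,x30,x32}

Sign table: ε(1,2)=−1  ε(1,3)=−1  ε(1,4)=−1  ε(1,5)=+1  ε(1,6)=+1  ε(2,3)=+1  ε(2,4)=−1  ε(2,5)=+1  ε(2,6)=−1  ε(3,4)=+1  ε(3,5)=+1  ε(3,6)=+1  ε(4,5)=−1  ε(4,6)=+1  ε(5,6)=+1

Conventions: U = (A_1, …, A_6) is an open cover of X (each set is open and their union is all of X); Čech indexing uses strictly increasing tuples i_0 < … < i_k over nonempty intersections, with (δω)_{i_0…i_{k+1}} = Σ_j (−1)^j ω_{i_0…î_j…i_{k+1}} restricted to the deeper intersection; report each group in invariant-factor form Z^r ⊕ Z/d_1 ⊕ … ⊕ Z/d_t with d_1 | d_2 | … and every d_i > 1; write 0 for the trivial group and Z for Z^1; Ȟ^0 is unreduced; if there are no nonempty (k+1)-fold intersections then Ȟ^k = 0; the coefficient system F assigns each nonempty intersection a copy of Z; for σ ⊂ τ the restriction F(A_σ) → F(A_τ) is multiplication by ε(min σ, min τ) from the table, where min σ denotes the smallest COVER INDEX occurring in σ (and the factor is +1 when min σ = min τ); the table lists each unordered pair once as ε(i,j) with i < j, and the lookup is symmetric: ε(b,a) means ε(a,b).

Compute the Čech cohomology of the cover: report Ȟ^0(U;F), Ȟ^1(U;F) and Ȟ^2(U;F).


intersection data:
  A12={x2,x16,x21} A13={x10,x13,x21} A14={x10,x25,x31} A15={x14,x17,x25} A16={x2,x14,x22} A23={x11,x18,x21} A24={x7,x8,x12} A25={x8,x9,x11} A26={x2,x4,x12} A34={x3,x6,x10} A35={x5,x11,x26} A36={x3,x5,x24} A45={x1,x8,x20,x25} A46={x3,x12,x32} A56={x5,x14,x30}
  A123={x21} A126={x2} A134={x10} A145={x25} A156={x14} A235={x11} A245={x8} A246={x12} A346={x3} A356={x5}
C dims 6,15,10; δ0: rk 6, SNF 1^5·2; δ1: rk 9, SNF 1^9
Ȟ^0 = (6 − 6) − 0 = 0, so Ȟ^0 ≅ 0
Ȟ^1 = (15 − 9) − 6 = 0 plus torsion [2], so Ȟ^1 ≅ Z/2
Ȟ^2 = (10 − 0) − 9 = 1, so Ȟ^2 ≅ Z

Ȟ^0(U;F) ≅ 0, Ȟ^1(U;F) ≅ Z/2, Ȟ^2(U;F) ≅ Z


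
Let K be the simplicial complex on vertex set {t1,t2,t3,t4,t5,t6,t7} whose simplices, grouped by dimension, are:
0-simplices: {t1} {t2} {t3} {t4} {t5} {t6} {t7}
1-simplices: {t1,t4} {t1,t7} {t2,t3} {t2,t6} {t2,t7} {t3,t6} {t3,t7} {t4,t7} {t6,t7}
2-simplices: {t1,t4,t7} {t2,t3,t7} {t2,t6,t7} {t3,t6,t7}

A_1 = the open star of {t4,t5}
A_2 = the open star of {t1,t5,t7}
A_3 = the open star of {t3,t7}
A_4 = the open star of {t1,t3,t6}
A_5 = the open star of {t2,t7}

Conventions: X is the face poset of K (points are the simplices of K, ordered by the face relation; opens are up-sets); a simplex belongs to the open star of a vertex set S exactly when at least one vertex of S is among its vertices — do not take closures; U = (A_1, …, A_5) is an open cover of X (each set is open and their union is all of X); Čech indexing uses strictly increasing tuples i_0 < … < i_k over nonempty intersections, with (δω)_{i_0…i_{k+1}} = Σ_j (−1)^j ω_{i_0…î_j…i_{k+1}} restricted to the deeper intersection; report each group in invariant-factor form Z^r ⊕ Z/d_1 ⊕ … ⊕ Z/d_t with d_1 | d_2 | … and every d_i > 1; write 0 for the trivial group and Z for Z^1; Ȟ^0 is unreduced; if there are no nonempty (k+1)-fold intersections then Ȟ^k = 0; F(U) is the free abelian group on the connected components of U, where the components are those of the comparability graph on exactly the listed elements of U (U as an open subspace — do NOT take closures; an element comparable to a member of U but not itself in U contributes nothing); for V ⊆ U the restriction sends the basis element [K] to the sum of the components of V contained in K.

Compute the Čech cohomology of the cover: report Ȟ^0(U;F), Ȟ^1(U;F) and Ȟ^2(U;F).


cover nerve:
  A1={{t4},{t5},{t1,t4},{t4,t7},{t1,t4,t7}} A2={{t1},{t5},{t7},{t1,t4},{t1,t7},{t2,t7},{t3,t7},{t4,t7},{t6,t7},{t1,t4,t7},{t2,t3,t7},{t2,t6,t7},{t3,t6,t7}} A3={{t3},{t7},{t1,t7},{t2,t3},{t2,t7},{t3,t6},{t3,t7},{t4,t7},{t6,t7},{t1,t4,t7},{t2,t3,t7},{t2,t6,t7},{t3,t6,t7}} A4={{t1},{t3},{t6},{t1,t4},{t1,t7},{t2,t3},{t2,t6},{t3,t6},{t3,t7},{t6,t7},{t1,t4,t7},{t2,t3,t7},{t2,t6,t7},{t3,t6,t7}} A5={{t2},{t7},{t1,t7},{t2,t3},{t2,t6},{t2,t7},{t3,t7},{t4,t7},{t6,t7},{t1,t4,t7},{t2,t3,t7},{t2,t6,t7},{t3,t6,t7}}
  A12={{t5},{t1,t4},{t4,t7},{t1,t4,t7}} A13={{t4,t7},{t1,t4,t7}} A14={{t1,t4},{t1,t4,t7}} A15={{t4,t7},{t1,t4,t7}} A23={{t7},{t1,t7},{t2,t7},{t3,t7},{t4,t7},{t6,t7},{t1,t4,t7},{t2,t3,t7},{t2,t6,t7},{t3,t6,t7}} A24={{t1},{t1,t4},{t1,t7},{t3,t7},{t6,t7},{t1,t4,t7},{t2,t3,t7},{t2,t6,t7},{t3,t6,t7}} A25={{t7},{t1,t7},{t2,t7},{t3,t7},{t4,t7},{t6,t7},{t1,t4,t7},{t2,t3,t7},{t2,t6,t7},{t3,t6,t7}} A34={{t3},{t1,t7},{t2,t3},{t3,t6},{t3,t7},{t6,t7},{t1,t4,t7},{t2,t3,t7},{t2,t6,t7},{t3,t6,t7}} A35={{t7},{t1,t7},{t2,t3},{t2,t7},{t3,t7},{t4,t7},{t6,t7},{t1,t4,t7},{t2,t3,t7},{t2,t6,t7},{t3,t6,t7}} A45={{t1,t7},{t2,t3},{t2,t6},{t3,t7},{t6,t7},{t1,t4,t7},{t2,t3,t7},{t2,t6,t7},{t3,t6,t7}}
  A123={{t4,t7},{t1,t4,t7}} A124={{t1,t4},{t1,t4,t7}} A125={{t4,t7},{t1,t4,t7}} A134={{t1,t4,t7}} A135={{t4,t7},{t1,t4,t7}} A145={{t1,t4,t7}} A234={{t1,t7},{t3,t7},{t6,t7},{t1,t4,t7},{t2,t3,t7},{t2,t6,t7},{t3,t6,t7}} A235={{t7},{t1,t7},{t2,t7},{t3,t7},{t4,t7},{t6,t7},{t1,t4,t7},{t2,t3,t7},{t2,t6,t7},{t3,t6,t7}} A245={{t1,t7},{t3,t7},{t6,t7},{t1,t4,t7},{t2,t3,t7},{t2,t6,t7},{t3,t6,t7}} A345={{t1,t7},{t2,t3},{t3,t7},{t6,t7},{t1,t4,t7},{t2,t3,t7},{t2,t6,t7},{t3,t6,t7}}
  A1234={{t1,t4,t7}} A1235={{t4,t7},{t1,t4,t7}} A1245={{t1,t4,t7}} A1345={{t1,t4,t7}} A2345={{t1,t7},{t3,t7},{t6,t7},{t1,t4,t7},{t2,t3,t7},{t2,t6,t7},{t3,t6,t7}}
  A12345={{t1,t4,t7}}
components per intersection:
  A1: {{t4},{t1,t4},{t4,t7},{t1,t4,t7}} {{t5}}
  A2: {{t1},{t7},{t1,t4},{t1,t7},{t2,t7},{t3,t7},{t4,t7},{t6,t7},{t1,t4,t7},{t2,t3,t7},{t2,t6,t7},{t3,t6,t7}} {{t5}}
  A3: {{t3},{t7},{t1,t7},{t2,t3},{t2,t7},{t3,t6},{t3,t7},{t4,t7},{t6,t7},{t1,t4,t7},{t2,t3,t7},{t2,t6,t7},{t3,t6,t7}}
  A4: {{t1},{t1,t4},{t1,t7},{t1,t4,t7}} {{t3},{t6},{t2,t3},{t2,t6},{t3,t6},{t3,t7},{t6,t7},{t2,t3,t7},{t2,t6,t7},{t3,t6,t7}}
  A5: {{t2},{t7},{t1,t7},{t2,t3},{t2,t6},{t2,t7},{t3,t7},{t4,t7},{t6,t7},{t1,t4,t7},{t2,t3,t7},{t2,t6,t7},{t3,t6,t7}}
  A12: {{t5}} {{t1,t4},{t4,t7},{t1,t4,t7}}
  A13: {{t4,t7},{t1,t4,t7}}
  A14: {{t1,t4},{t1,t4,t7}}
  A15: {{t4,t7},{t1,t4,t7}}
  A23: {{t7},{t1,t7},{t2,t7},{t3,t7},{t4,t7},{t6,t7},{t1,t4,t7},{t2,t3,t7},{t2,t6,t7},{t3,t6,t7}}
  A24: {{t1},{t1,t4},{t1,t7},{t1,t4,t7}} {{t3,t7},{t6,t7},{t2,t3,t7},{t2,t6,t7},{t3,t6,t7}}
  A25: {{t7},{t1,t7},{t2,t7},{t3,t7},{t4,t7},{t6,t7},{t1,t4,t7},{t2,t3,t7},{t2,t6,t7},{t3,t6,t7}}
  A34: {{t3},{t2,t3},{t3,t6},{t3,t7},{t6,t7},{t2,t3,t7},{t2,t6,t7},{t3,t6,t7}} {{t1,t7},{t1,t4,t7}}
  A35: {{t7},{t1,t7},{t2,t3},{t2,t7},{t3,t7},{t4,t7},{t6,t7},{t1,t4,t7},{t2,t3,t7},{t2,t6,t7},{t3,t6,t7}}
  A45: {{t1,t7},{t1,t4,t7}} {{t2,t3},{t2,t6},{t3,t7},{t6,t7},{t2,t3,t7},{t2,t6,t7},{t3,t6,t7}}
  A123: {{t4,t7},{t1,t4,t7}}
  A124: {{t1,t4},{t1,t4,t7}}
  A125: {{t4,t7},{t1,t4,t7}}
  A134: {{t1,t4,t7}}
  A135: {{t4,t7},{t1,t4,t7}}
  A145: {{t1,t4,t7}}
  A234: {{t1,t7},{t1,t4,t7}} {{t3,t7},{t6,t7},{t2,t3,t7},{t2,t6,t7},{t3,t6,t7}}
  A235: {{t7},{t1,t7},{t2,t7},{t3,t7},{t4,t7},{t6,t7},{t1,t4,t7},{t2,t3,t7},{t2,t6,t7},{t3,t6,t7}}
  A245: {{t1,t7},{t1,t4,t7}} {{t3,t7},{t6,t7},{t2,t3,t7},{t2,t6,t7},{t3,t6,t7}}
  A345: {{t1,t7},{t1,t4,t7}} {{t2,t3},{t3,t7},{t6,t7},{t2,t3,t7},{t2,t6,t7},{t3,t6,t7}}
  A1234: {{t1,t4,t7}}
  A1235: {{t4,t7},{t1,t4,t7}}
  A1245: {{t1,t4,t7}}
  A1345: {{t1,t4,t7}}
  A2345: {{t1,t7},{t1,t4,t7}} {{t3,t7},{t6,t7},{t2,t3,t7},{t2,t6,t7},{t3,t6,t7}}
  A12345: {{t1,t4,t7}}
C dims 8,14,13,6; δ0: rk 6, SNF 1^6; δ1: rk 8, SNF 1^8; δ2: rk 5, SNF 1^5
Ȟ^0: (8−6)−0=2 ⇒ Z^2
Ȟ^1: (14−8)−6=0 ⇒ 0
Ȟ^2: (13−5)−8=0 ⇒ 0

Ȟ^0(U;F) ≅ Z^2; Ȟ^1(U;F) ≅ 0; Ȟ^2(U;F) ≅ 0


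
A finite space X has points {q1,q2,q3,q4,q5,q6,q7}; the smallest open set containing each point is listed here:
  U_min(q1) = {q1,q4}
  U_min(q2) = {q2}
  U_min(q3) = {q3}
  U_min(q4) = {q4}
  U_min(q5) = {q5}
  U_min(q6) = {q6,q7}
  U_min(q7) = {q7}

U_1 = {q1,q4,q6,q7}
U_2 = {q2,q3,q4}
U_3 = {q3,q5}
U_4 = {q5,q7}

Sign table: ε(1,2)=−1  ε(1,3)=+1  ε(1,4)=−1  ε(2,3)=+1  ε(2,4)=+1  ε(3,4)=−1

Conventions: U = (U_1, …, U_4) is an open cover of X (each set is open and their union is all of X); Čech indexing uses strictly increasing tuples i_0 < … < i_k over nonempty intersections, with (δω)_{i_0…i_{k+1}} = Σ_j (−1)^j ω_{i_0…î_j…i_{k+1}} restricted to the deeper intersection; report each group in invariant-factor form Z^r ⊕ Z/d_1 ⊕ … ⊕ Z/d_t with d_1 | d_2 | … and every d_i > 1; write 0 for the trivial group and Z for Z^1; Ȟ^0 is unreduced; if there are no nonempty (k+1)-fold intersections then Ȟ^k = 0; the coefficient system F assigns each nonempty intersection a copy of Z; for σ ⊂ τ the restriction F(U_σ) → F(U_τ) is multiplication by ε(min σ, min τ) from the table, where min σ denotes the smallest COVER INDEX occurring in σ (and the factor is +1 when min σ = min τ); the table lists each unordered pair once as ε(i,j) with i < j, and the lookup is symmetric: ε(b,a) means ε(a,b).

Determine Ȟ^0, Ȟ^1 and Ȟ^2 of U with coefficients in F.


nerve simplices:
  U12={q4} U14={q7} U23={q3} U34={q5}
C dims 4,4; δ0: rk 4, SNF 1^3·2
degree 0: 4−4−0 = 0 → Ȟ^0 ≅ 0
degree 1: 4−0−4 = 0 plus torsion [2] → Ȟ^1 ≅ Z/2
degree 2: 0−0−0 = 0 → Ȟ^2 ≅ 0

Ȟ^0 ≅ 0,  Ȟ^1 ≅ Z/2,  Ȟ^2 ≅ 0


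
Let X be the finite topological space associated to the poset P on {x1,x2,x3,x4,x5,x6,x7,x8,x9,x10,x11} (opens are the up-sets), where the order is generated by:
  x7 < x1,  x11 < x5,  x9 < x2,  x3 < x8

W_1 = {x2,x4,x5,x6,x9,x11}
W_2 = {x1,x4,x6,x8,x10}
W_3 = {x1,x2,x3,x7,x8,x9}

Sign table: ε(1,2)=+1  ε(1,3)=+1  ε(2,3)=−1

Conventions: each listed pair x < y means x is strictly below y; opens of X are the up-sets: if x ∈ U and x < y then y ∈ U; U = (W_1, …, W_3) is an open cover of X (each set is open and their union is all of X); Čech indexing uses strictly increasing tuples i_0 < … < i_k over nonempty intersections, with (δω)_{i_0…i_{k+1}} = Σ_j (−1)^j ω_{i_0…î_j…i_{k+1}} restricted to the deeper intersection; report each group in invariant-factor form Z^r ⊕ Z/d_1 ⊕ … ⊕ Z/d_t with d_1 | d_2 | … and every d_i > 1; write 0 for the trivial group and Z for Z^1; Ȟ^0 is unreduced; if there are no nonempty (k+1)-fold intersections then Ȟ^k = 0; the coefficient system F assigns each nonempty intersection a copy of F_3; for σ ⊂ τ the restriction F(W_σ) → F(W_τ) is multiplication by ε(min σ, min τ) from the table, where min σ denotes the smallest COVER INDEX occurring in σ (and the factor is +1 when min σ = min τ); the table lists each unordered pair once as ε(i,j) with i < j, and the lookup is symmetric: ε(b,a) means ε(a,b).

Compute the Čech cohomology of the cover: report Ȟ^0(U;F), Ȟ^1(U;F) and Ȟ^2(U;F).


Ȟ^0 ≅ 0,  Ȟ^1 ≅ 0,  Ȟ^2 ≅ 0

nerve simplices:
  W12={x4,x6} W13={x2,x9} W23={x1,x8}
C dims 3,3; δ0: rk_F3 3
degree 0: 3−3−0 = 0 → Ȟ^0 ≅ 0
degree 1: 3−0−3 = 0 → Ȟ^1 ≅ 0
degree 2: 0−0−0 = 0 → Ȟ^2 ≅ 0


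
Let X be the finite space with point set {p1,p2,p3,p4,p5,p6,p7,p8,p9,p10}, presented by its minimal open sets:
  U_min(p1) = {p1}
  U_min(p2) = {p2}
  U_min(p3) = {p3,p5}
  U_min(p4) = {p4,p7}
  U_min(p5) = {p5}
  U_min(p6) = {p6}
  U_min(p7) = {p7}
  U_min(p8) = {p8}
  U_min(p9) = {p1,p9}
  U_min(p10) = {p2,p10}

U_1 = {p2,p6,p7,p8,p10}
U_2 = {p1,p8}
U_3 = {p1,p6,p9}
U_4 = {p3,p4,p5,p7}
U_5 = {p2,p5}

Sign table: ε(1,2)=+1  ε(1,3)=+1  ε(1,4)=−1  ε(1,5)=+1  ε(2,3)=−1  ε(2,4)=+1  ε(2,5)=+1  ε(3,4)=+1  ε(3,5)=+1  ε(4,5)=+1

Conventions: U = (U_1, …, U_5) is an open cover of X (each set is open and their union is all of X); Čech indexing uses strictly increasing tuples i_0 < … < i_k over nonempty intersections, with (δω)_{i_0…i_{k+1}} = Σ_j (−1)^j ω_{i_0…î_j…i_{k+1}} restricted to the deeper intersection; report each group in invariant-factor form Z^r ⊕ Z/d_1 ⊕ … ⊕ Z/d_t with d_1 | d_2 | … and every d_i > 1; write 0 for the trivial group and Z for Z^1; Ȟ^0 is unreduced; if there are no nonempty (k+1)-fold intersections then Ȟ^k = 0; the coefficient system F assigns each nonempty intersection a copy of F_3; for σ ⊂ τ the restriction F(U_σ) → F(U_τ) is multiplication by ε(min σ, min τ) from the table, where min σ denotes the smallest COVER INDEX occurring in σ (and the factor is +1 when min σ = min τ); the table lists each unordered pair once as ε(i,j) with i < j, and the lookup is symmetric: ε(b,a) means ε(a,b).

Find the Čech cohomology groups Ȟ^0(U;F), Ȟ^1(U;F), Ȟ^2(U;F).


nonempty intersections:
  U12={p8} U13={p6} U14={p7} U15={p2} U23={p1} U45={p5}
C dims 5,6; δ0: rk_F3 5
Ȟ^0: (5−5)−0=0 ⇒ 0
Ȟ^1: (6−0)−5=1 ⇒ Z/3
Ȟ^2: (0−0)−0=0 ⇒ 0

Ȟ^0 = 0; Ȟ^1 = Z/3; Ȟ^2 = 0


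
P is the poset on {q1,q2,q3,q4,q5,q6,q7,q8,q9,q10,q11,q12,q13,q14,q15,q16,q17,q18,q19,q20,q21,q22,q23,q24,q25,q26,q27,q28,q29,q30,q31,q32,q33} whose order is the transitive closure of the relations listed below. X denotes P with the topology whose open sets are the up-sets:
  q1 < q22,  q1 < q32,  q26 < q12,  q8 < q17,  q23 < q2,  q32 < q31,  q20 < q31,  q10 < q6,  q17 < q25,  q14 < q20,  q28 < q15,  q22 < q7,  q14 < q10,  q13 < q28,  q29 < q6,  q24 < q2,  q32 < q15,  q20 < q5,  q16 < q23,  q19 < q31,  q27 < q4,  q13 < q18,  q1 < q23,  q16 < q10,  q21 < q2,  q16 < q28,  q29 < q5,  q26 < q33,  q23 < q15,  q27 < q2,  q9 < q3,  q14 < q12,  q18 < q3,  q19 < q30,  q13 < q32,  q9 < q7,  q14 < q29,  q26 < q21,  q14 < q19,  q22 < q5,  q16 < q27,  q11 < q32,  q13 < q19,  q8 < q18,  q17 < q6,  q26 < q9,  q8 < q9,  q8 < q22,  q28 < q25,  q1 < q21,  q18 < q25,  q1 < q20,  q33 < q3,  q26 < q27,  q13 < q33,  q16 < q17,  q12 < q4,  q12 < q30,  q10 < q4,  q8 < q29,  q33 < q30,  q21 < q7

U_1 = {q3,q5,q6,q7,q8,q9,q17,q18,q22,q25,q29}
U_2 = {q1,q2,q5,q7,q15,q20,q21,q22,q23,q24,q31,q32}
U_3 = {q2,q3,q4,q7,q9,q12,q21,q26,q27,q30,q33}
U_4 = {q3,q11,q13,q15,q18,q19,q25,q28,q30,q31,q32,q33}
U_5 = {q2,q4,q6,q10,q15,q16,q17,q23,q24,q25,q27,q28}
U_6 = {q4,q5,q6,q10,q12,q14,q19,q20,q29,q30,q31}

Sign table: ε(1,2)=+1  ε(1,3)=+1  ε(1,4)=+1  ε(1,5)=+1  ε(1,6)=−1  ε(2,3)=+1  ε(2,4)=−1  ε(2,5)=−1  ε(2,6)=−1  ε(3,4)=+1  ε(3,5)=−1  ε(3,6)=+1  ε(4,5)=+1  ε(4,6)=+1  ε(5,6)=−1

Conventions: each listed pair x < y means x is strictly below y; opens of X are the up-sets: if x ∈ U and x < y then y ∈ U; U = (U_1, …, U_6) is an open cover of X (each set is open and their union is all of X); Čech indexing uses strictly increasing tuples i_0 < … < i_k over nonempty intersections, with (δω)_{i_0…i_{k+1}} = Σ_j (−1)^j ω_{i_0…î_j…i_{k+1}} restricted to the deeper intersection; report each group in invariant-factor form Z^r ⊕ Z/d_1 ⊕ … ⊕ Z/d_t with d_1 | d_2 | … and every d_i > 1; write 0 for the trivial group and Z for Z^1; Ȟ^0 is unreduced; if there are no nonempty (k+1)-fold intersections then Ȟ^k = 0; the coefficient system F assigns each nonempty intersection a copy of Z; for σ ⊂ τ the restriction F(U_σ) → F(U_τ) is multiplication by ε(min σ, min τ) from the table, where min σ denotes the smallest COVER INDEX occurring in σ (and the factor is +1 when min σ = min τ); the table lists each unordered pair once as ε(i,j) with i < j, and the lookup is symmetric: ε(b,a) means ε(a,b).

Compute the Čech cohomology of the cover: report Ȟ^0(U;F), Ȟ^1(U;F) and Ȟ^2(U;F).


Ȟ^0 = 0,  Ȟ^1 = Z/2,  Ȟ^2 = Z

cover nerve:
  U12={q5,q7,q22} U13={q3,q7,q9} U14={q3,q18,q25} U15={q6,q17,q25} U16={q5,q6,q29} U23={q2,q7,q21} U24={q15,q31,q32} U25={q2,q15,q23,q24} U26={q5,q20,q31} U34={q3,q30,q33} U35={q2,q4,q27} U36={q4,q12,q30} U45={q15,q25,q28} U46={q19,q30,q31} U56={q4,q6,q10}
  U123={q7} U126={q5} U134={q3} U145={q25} U156={q6} U235={q2} U245={q15} U246={q31} U346={q30} U356={q4}
C dims 6,15,10; δ0: rk 6, SNF 1^5·2; δ1: rk 9, SNF 1^9
Ȟ^0: (6−6)−0=0 ⇒ 0
Ȟ^1: (15−9)−6=0 plus torsion [2] ⇒ Z/2
Ȟ^2: (10−0)−9=1 ⇒ Z


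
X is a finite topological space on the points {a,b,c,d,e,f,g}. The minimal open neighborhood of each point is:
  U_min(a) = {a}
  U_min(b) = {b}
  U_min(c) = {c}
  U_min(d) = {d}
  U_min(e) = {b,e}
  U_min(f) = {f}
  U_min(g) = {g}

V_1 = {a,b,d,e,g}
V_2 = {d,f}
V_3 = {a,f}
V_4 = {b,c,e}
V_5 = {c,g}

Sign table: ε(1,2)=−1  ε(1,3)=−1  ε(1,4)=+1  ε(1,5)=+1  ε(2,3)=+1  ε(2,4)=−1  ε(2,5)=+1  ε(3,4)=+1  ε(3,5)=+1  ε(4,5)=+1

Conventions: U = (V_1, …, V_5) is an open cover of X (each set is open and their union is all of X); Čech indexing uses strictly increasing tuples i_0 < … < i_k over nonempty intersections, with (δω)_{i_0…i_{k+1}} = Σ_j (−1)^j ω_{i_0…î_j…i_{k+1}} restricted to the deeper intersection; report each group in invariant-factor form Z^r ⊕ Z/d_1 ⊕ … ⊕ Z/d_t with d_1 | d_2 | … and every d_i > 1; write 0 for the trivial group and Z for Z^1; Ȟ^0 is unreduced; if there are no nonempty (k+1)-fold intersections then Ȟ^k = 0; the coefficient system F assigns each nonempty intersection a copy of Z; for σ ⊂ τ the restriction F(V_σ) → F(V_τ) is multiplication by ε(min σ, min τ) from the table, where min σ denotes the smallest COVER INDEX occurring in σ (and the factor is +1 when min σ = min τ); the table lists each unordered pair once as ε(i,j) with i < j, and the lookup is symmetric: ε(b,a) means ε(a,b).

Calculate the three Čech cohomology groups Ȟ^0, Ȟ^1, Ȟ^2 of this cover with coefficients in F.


nerve simplices:
  V12={d} V13={a} V14={b,e} V15={g} V23={f} V45={c}
C dims 5,6; δ0: rk 4, SNF 1^4
degree 0: 5−4−0 = 1 → Ȟ^0 ≅ Z
degree 1: 6−0−4 = 2 → Ȟ^1 ≅ Z^2
degree 2: 0−0−0 = 0 → Ȟ^2 ≅ 0

Ȟ^0 = Z,  Ȟ^1 = Z^2,  Ȟ^2 = 0


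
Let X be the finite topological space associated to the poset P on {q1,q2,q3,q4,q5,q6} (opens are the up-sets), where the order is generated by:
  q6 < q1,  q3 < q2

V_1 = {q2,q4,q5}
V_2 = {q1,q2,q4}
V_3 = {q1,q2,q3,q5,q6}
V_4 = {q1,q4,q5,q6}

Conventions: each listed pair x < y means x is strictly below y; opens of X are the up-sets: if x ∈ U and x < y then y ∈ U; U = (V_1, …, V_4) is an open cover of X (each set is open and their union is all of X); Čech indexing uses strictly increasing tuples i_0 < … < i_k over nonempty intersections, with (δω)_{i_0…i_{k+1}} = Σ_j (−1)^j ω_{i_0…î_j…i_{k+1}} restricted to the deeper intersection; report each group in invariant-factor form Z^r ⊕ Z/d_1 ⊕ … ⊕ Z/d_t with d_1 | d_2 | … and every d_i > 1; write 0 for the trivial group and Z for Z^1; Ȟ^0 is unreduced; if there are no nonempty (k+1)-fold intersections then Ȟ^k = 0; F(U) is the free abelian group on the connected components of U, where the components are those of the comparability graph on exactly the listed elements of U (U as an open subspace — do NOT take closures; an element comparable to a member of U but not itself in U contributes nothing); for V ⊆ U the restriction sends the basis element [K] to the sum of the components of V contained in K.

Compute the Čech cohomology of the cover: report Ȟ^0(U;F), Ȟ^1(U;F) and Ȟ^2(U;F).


Ȟ^0 = Z^4; Ȟ^1 = 0; Ȟ^2 = 0

nonempty overlaps:
  V12={q2,q4} V13={q2,q5} V14={q4,q5} V23={q1,q2} V24={q1,q4} V34={q1,q5,q6}
  V123={q2} V124={q4} V134={q5} V234={q1}
components per intersection:
  V1: {q2} {q4} {q5}
  V2: {q1} {q2} {q4}
  V3: {q1,q6} {q2,q3} {q5}
  V4: {q1,q6} {q4} {q5}
  V12: {q2} {q4}
  V13: {q2} {q5}
  V14: {q4} {q5}
  V23: {q1} {q2}
  V24: {q1} {q4}
  V34: {q1,q6} {q5}
  V123: {q2}
  V124: {q4}
  V134: {q5}
  V234: {q1}
C dims 12,12,4; δ0: rk 8, SNF 1^8; δ1: rk 4, SNF 1^4
degree 0: 12−8−0 = 4 → Ȟ^0 ≅ Z^4
degree 1: 12−4−8 = 0 → Ȟ^1 ≅ 0
degree 2: 4−0−4 = 0 → Ȟ^2 ≅ 0
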